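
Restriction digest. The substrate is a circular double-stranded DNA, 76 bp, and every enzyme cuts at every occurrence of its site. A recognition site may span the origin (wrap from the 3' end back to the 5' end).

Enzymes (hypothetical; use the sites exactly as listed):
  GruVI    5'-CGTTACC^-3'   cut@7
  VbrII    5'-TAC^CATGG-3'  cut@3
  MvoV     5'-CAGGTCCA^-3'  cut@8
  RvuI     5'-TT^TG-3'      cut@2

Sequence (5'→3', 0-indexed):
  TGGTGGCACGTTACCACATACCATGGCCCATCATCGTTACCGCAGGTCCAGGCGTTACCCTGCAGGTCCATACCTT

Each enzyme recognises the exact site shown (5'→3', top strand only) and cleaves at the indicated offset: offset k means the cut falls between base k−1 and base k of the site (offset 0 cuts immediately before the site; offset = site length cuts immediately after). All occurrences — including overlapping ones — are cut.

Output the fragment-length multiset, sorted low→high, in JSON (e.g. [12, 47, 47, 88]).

[6,6,9,9,11,15,20]

Scan for sites:
  GruVI CGTTACC/7: at [8, 34, 52] ⇒ [15, 41, 59]
  VbrII TACCATGG/3: at [18] ⇒ [21]
  MvoV CAGGTCCA/8: at [42, 62] ⇒ [50, 70]
  RvuI TTTG/2: at [74] ⇒ [0]

Pooled cuts: [0, 15, 21, 41, 50, 59, 70]

Fragments:
  0→15: 15 bp
  15→21: 6 bp
  21→41: 20 bp
  41→50: 9 bp
  50→59: 9 bp
  59→70: 11 bp
  70→0 (wrap): 76-70+0 = 6 bp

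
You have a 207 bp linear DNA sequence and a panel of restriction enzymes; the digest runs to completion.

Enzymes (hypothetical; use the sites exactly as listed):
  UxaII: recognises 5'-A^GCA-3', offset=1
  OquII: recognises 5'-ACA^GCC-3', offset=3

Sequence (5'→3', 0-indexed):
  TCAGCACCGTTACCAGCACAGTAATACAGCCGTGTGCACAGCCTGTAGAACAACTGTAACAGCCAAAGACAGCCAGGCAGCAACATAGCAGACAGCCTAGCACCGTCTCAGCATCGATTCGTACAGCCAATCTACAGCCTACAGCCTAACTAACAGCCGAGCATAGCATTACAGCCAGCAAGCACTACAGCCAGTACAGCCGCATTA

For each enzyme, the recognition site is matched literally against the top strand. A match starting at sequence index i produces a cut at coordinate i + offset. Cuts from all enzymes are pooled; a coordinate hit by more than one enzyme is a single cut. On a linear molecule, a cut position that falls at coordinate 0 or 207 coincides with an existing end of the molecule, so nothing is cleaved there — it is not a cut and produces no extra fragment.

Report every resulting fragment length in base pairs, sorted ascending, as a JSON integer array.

[3,4,4,5,5,5,7,7,8,8,8,8,9,9,10,11,11,12,12,12,13,15,21]

Scan for sites:
  UxaII AGCA/1: at [2, 14, 78, 86, 98, 109, 159, 164, 176, 180] ⇒ [3, 15, 79, 87, 99, 110, 160, 165, 177, 181]
  OquII ACAGCC/3: at [25, 37, 58, 68, 91, 122, 133, 140, 152, 170, 186, 195] ⇒ [28, 40, 61, 71, 94, 125, 136, 143, 155, 173, 189, 198]

All cut coordinates (distinct, sorted): [3, 15, 28, 40, 61, 71, 79, 87, 94, 99, 110, 125, 136, 143, 155, 160, 165, 173, 177, 181, 189, 198]

Fragment lengths:
  [0,3): 3 bp
  [3,15): 12 bp
  [15,28): 13 bp
  [28,40): 12 bp
  [40,61): 21 bp
  [61,71): 10 bp
  [71,79): 8 bp
  [79,87): 8 bp
  [87,94): 7 bp
  [94,99): 5 bp
  [99,110): 11 bp
  [110,125): 15 bp
  [125,136): 11 bp
  [136,143): 7 bp
  [143,155): 12 bp
  [155,160): 5 bp
  [160,165): 5 bp
  [165,173): 8 bp
  [173,177): 4 bp
  [177,181): 4 bp
  [181,189): 8 bp
  [189,198): 9 bp
  [198,207): 9 bp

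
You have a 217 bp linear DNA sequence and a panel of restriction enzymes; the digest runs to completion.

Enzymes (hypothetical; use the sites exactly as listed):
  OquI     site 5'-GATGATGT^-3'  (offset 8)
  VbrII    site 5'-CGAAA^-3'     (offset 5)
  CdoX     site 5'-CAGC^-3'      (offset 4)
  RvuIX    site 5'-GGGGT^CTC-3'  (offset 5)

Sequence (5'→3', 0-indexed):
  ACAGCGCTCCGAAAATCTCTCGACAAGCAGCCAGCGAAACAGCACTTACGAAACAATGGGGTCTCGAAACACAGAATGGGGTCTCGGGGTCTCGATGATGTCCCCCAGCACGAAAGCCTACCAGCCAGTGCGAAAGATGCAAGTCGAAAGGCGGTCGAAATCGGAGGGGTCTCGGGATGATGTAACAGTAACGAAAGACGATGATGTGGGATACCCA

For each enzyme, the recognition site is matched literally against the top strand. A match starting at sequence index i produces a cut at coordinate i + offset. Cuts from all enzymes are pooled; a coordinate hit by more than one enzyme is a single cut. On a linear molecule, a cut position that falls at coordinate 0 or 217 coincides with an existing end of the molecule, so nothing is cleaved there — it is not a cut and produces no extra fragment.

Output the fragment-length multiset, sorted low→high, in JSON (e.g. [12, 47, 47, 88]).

[4,4,4,5,6,7,8,8,9,9,10,10,10,10,10,11,11,11,13,13,13,14,17]

Scan for sites:
  OquI GATGATGT/8: at [93, 175, 199] ⇒ [101, 183, 207]
  VbrII CGAAA/5: at [9, 34, 48, 64, 110, 130, 144, 155, 191] ⇒ [14, 39, 53, 69, 115, 135, 149, 160, 196]
  CdoX CAGC/4: at [1, 27, 31, 39, 105, 121] ⇒ [5, 31, 35, 43, 109, 125]
  RvuIX GGGGTCTC/5: at [57, 77, 85, 165] ⇒ [62, 82, 90, 170]

All cut coordinates (distinct, sorted): [5, 14, 31, 35, 39, 43, 53, 62, 69, 82, 90, 101, 109, 115, 125, 135, 149, 160, 170, 183, 196, 207]

Fragments:
  [0,5): 5 bp
  [5,14): 9 bp
  [14,31): 17 bp
  [31,35): 4 bp
  [35,39): 4 bp
  [39,43): 4 bp
  [43,53): 10 bp
  [53,62): 9 bp
  [62,69): 7 bp
  [69,82): 13 bp
  [82,90): 8 bp
  [90,101): 11 bp
  [101,109): 8 bp
  [109,115): 6 bp
  [115,125): 10 bp
  [125,135): 10 bp
  [135,149): 14 bp
  [149,160): 11 bp
  [160,170): 10 bp
  [170,183): 13 bp
  [183,196): 13 bp
  [196,207): 11 bp
  [207,217): 10 bp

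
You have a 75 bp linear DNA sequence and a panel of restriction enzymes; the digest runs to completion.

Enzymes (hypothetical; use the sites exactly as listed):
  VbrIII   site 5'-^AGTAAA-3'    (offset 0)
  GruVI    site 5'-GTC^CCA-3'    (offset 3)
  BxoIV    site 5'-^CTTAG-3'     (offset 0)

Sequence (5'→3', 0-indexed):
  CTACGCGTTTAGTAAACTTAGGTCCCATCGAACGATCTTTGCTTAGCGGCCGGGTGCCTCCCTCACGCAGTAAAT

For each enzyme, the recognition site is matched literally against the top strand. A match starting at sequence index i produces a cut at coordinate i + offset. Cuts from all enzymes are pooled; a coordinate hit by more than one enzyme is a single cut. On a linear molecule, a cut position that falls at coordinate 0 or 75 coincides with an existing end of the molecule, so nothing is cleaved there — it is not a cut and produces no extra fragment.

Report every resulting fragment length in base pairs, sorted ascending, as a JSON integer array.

Site scan:
  VbrIII (AGTAAA, off=0): starts [10, 68] → cuts [10, 68]
  GruVI (GTCCCA, off=3): starts [21] → cuts [24]
  BxoIV (CTTAG, off=0): starts [16, 41] → cuts [16, 41]

Pooled cuts: [10, 16, 24, 41, 68]

Fragments:
  [0,10): 10 bp
  [10,16): 6 bp
  [16,24): 8 bp
  [24,41): 17 bp
  [41,68): 27 bp
  [68,75): 7 bp

[6,7,8,10,17,27]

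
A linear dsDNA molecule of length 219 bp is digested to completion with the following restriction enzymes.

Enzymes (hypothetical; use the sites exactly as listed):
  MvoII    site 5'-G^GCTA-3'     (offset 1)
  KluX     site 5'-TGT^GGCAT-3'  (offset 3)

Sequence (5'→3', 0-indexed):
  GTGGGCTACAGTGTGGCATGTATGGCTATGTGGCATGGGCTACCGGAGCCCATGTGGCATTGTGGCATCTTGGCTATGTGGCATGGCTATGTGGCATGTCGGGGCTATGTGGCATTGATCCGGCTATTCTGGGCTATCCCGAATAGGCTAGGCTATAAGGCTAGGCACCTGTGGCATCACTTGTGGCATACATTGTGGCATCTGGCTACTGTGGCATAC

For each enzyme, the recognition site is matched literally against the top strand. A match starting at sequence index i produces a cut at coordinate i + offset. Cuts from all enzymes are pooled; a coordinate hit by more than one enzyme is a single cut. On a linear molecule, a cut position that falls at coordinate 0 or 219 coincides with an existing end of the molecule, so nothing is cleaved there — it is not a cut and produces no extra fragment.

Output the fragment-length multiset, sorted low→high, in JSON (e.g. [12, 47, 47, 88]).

Site scan:
  MvoII GGCTA/1: at [3, 23, 37, 71, 84, 102, 121, 131, 145, 150, 158, 203] ⇒ [4, 24, 38, 72, 85, 103, 122, 132, 146, 151, 159, 204]
  KluX TGTGGCAT/3: at [11, 28, 52, 60, 76, 89, 107, 169, 181, 193, 209] ⇒ [14, 31, 55, 63, 79, 92, 110, 172, 184, 196, 212]

Pooled cuts: [4, 14, 24, 31, 38, 55, 63, 72, 79, 85, 92, 103, 110, 122, 132, 146, 151, 159, 172, 184, 196, 204, 212]

Fragments:
  [0,4): 4 bp
  [4,14): 10 bp
  [14,24): 10 bp
  [24,31): 7 bp
  [31,38): 7 bp
  [38,55): 17 bp
  [55,63): 8 bp
  [63,72): 9 bp
  [72,79): 7 bp
  [79,85): 6 bp
  [85,92): 7 bp
  [92,103): 11 bp
  [103,110): 7 bp
  [110,122): 12 bp
  [122,132): 10 bp
  [132,146): 14 bp
  [146,151): 5 bp
  [151,159): 8 bp
  [159,172): 13 bp
  [172,184): 12 bp
  [184,196): 12 bp
  [196,204): 8 bp
  [204,212): 8 bp
  [212,219): 7 bp

[4,5,6,7,7,7,7,7,7,8,8,8,8,9,10,10,10,11,12,12,12,13,14,17]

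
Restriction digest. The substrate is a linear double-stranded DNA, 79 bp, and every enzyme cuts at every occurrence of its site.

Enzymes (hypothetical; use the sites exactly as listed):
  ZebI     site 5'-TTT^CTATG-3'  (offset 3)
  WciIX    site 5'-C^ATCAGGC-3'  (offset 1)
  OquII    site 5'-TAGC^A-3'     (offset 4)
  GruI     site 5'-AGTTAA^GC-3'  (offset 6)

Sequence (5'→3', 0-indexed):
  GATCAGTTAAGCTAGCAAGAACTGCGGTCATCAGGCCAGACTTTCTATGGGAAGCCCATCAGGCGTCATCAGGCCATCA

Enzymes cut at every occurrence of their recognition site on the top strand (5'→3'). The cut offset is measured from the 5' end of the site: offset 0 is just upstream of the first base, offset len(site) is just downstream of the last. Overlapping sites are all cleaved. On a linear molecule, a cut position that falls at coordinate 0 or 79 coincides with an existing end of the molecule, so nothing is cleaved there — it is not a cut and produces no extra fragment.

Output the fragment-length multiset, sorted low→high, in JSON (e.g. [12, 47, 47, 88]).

Site scan:
  ZebI TTTCTATG/3: at [41] ⇒ [44]
  WciIX CATCAGGC/1: at [28, 56, 66] ⇒ [29, 57, 67]
  OquII TAGCA/4: at [12] ⇒ [16]
  GruI AGTTAAGC/6: at [4] ⇒ [10]

All cut coordinates (distinct, sorted): [10, 16, 29, 44, 57, 67]

Fragment lengths:
  [0,10): 10 bp
  [10,16): 6 bp
  [16,29): 13 bp
  [29,44): 15 bp
  [44,57): 13 bp
  [57,67): 10 bp
  [67,79): 12 bp

[6,10,10,12,13,13,15]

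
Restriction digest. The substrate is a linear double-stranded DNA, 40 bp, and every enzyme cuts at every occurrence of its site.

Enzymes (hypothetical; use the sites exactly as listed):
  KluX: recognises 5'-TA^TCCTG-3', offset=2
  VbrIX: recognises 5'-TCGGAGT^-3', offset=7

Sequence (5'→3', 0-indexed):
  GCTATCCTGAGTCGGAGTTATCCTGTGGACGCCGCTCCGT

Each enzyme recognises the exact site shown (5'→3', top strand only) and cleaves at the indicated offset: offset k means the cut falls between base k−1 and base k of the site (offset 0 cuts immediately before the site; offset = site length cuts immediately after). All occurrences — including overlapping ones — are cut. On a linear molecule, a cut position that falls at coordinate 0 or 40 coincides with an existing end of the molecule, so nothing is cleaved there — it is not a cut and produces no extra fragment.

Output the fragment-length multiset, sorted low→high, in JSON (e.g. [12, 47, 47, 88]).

Scan for sites:
  KluX (TATCCTG, off=2): starts [2, 18] → cuts [4, 20]
  VbrIX (TCGGAGT, off=7): starts [11] → cuts [18]

All cut coordinates (distinct, sorted): [4, 18, 20]

Fragment lengths:
  [0,4): 4 bp
  [4,18): 14 bp
  [18,20): 2 bp
  [20,40): 20 bp

[2,4,14,20]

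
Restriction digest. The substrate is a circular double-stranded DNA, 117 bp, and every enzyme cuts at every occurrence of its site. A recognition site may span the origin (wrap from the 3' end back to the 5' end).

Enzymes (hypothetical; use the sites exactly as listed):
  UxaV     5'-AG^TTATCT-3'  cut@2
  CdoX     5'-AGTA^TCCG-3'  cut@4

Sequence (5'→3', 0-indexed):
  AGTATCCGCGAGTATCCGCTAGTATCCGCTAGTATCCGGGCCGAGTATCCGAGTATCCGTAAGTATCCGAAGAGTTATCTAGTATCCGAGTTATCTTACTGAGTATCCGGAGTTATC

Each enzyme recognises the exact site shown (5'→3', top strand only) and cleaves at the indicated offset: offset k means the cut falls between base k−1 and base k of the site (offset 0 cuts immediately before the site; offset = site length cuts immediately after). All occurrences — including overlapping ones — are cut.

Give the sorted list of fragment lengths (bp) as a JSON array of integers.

Site scan:
  UxaV AGTTATCT/2: at [72, 88] ⇒ [74, 90]
  CdoX AGTATCCG/4: at [0, 10, 20, 30, 43, 51, 61, 80, 101] ⇒ [4, 14, 24, 34, 47, 55, 65, 84, 105]

Pooled cuts: [4, 14, 24, 34, 47, 55, 65, 74, 84, 90, 105]

Fragment lengths:
  4→14: 10 bp
  14→24: 10 bp
  24→34: 10 bp
  34→47: 13 bp
  47→55: 8 bp
  55→65: 10 bp
  65→74: 9 bp
  74→84: 10 bp
  84→90: 6 bp
  90→105: 15 bp
  105→4 (wrap): 117-105+4 = 16 bp

[6,8,9,10,10,10,10,10,13,15,16]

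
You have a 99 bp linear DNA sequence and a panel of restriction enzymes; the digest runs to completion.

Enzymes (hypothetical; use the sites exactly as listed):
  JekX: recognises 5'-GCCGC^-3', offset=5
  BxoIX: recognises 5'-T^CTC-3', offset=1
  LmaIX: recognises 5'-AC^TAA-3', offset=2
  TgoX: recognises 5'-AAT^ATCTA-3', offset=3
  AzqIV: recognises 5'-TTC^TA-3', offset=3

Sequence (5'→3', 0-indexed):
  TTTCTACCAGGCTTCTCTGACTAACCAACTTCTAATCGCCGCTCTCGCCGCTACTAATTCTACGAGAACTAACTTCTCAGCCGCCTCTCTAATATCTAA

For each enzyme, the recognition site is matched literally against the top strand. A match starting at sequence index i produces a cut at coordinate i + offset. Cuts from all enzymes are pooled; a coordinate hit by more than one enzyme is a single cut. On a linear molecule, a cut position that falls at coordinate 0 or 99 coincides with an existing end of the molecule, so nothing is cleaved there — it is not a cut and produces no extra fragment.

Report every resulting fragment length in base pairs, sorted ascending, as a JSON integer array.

[1,2,3,4,6,6,6,7,7,8,9,9,10,10,11]

Site scan:
  JekX (GCCGC, off=5): starts [37, 46, 79] → cuts [42, 51, 84]
  BxoIX (TCTC, off=1): starts [13, 42, 74, 85] → cuts [14, 43, 75, 86]
  LmaIX (ACTAA, off=2): starts [19, 52, 67] → cuts [21, 54, 69]
  TgoX (AATATCTA, off=3): starts [90] → cuts [93]
  AzqIV (TTCTA, off=3): starts [1, 29, 57] → cuts [4, 32, 60]

All cut coordinates (distinct, sorted): [4, 14, 21, 32, 42, 43, 51, 54, 60, 69, 75, 84, 86, 93]

Fragment lengths:
  [0,4): 4 bp
  [4,14): 10 bp
  [14,21): 7 bp
  [21,32): 11 bp
  [32,42): 10 bp
  [42,43): 1 bp
  [43,51): 8 bp
  [51,54): 3 bp
  [54,60): 6 bp
  [60,69): 9 bp
  [69,75): 6 bp
  [75,84): 9 bp
  [84,86): 2 bp
  [86,93): 7 bp
  [93,99): 6 bp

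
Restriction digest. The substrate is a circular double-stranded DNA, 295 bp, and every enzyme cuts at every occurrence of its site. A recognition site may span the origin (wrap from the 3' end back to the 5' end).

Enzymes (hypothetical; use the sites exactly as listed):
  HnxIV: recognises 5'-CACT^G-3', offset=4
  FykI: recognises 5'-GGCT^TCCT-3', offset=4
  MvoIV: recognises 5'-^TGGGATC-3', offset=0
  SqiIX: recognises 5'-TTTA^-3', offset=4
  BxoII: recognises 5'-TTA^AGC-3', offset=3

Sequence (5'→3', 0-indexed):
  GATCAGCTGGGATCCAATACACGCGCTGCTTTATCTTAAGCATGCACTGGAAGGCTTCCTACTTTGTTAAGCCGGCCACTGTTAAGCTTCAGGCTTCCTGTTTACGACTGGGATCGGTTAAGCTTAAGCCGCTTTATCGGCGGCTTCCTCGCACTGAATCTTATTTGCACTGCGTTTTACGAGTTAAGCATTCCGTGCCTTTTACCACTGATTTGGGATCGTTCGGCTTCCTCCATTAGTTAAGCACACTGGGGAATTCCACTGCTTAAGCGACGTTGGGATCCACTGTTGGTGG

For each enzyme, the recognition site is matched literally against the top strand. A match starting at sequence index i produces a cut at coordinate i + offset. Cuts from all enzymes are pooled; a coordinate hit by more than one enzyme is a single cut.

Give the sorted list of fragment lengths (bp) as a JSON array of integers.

Site scan:
  HnxIV CACTG/4: at [44, 76, 151, 167, 205, 246, 259, 283] ⇒ [48, 80, 155, 171, 209, 250, 263, 287]
  FykI GGCTTCCT/4: at [52, 91, 141, 224] ⇒ [56, 95, 145, 228]
  MvoIV TGGGATC/0: at [7, 108, 213, 276, 292] ⇒ [7, 108, 213, 276, 292]
  SqiIX TTTA/4: at [29, 100, 132, 175, 200] ⇒ [33, 104, 136, 179, 204]
  BxoII TTAAGC/3: at [35, 66, 81, 117, 123, 183, 239, 265] ⇒ [38, 69, 84, 120, 126, 186, 242, 268]

All cut coordinates (distinct, sorted): [7, 33, 38, 48, 56, 69, 80, 84, 95, 104, 108, 120, 126, 136, 145, 155, 171, 179, 186, 204, 209, 213, 228, 242, 250, 263, 268, 276, 287, 292]

Fragment lengths:
  7→33: 26 bp
  33→38: 5 bp
  38→48: 10 bp
  48→56: 8 bp
  56→69: 13 bp
  69→80: 11 bp
  80→84: 4 bp
  84→95: 11 bp
  95→104: 9 bp
  104→108: 4 bp
  108→120: 12 bp
  120→126: 6 bp
  126→136: 10 bp
  136→145: 9 bp
  145→155: 10 bp
  155→171: 16 bp
  171→179: 8 bp
  179→186: 7 bp
  186→204: 18 bp
  204→209: 5 bp
  209→213: 4 bp
  213→228: 15 bp
  228→242: 14 bp
  242→250: 8 bp
  250→263: 13 bp
  263→268: 5 bp
  268→276: 8 bp
  276→287: 11 bp
  287→292: 5 bp
  292→7 (wrap): 295-292+7 = 10 bp

[4,4,4,5,5,5,5,6,7,8,8,8,8,9,9,10,10,10,10,11,11,11,12,13,13,14,15,16,18,26]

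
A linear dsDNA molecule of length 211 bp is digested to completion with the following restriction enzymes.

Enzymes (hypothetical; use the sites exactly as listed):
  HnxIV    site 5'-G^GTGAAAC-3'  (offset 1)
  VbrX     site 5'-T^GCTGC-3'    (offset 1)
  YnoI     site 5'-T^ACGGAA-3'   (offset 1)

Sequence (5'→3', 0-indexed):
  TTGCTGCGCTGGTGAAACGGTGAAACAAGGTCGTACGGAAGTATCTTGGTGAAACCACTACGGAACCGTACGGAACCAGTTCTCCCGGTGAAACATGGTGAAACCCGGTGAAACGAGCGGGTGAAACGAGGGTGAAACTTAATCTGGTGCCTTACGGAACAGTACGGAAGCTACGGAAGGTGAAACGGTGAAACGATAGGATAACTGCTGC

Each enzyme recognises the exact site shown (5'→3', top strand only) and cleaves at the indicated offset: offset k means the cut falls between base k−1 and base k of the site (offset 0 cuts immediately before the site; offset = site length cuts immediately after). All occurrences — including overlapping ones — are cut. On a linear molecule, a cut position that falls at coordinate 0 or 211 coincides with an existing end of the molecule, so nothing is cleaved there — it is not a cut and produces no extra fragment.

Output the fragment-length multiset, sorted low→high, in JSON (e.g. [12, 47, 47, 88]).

[2,5,7,8,8,9,9,10,10,10,10,11,11,13,14,15,18,19,22]

Scan for sites:
  HnxIV GGTGAAAC/1: at [10, 18, 47, 86, 96, 106, 119, 130, 178, 186] ⇒ [11, 19, 48, 87, 97, 107, 120, 131, 179, 187]
  VbrX TGCTGC/1: at [1, 205] ⇒ [2, 206]
  YnoI TACGGAA/1: at [33, 58, 68, 152, 162, 171] ⇒ [34, 59, 69, 153, 163, 172]

Pooled cuts: [2, 11, 19, 34, 48, 59, 69, 87, 97, 107, 120, 131, 153, 163, 172, 179, 187, 206]

Fragment lengths:
  [0,2): 2 bp
  [2,11): 9 bp
  [11,19): 8 bp
  [19,34): 15 bp
  [34,48): 14 bp
  [48,59): 11 bp
  [59,69): 10 bp
  [69,87): 18 bp
  [87,97): 10 bp
  [97,107): 10 bp
  [107,120): 13 bp
  [120,131): 11 bp
  [131,153): 22 bp
  [153,163): 10 bp
  [163,172): 9 bp
  [172,179): 7 bp
  [179,187): 8 bp
  [187,206): 19 bp
  [206,211): 5 bp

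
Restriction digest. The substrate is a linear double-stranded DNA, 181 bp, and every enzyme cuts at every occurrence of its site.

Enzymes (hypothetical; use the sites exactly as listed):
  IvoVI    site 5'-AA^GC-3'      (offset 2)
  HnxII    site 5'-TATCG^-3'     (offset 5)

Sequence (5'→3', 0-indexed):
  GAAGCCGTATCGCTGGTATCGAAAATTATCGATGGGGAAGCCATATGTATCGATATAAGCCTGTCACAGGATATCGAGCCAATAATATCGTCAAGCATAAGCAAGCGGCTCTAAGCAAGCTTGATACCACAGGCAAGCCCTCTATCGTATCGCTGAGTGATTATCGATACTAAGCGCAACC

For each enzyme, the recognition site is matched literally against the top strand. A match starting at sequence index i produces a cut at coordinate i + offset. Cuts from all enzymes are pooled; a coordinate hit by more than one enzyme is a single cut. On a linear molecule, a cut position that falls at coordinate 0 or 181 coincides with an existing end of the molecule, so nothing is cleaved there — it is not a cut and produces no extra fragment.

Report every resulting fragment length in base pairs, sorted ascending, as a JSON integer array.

[3,4,4,4,5,6,6,7,8,8,9,9,10,10,11,13,14,14,18,18]

Per-enzyme occurrences:
  IvoVI AAGC/2: at [1, 37, 56, 92, 98, 102, 112, 116, 134, 171] ⇒ [3, 39, 58, 94, 100, 104, 114, 118, 136, 173]
  HnxII TATCG/5: at [7, 16, 26, 47, 71, 85, 142, 147, 161] ⇒ [12, 21, 31, 52, 76, 90, 147, 152, 166]

Pooled cuts: [3, 12, 21, 31, 39, 52, 58, 76, 90, 94, 100, 104, 114, 118, 136, 147, 152, 166, 173]

Fragments:
  [0,3): 3 bp
  [3,12): 9 bp
  [12,21): 9 bp
  [21,31): 10 bp
  [31,39): 8 bp
  [39,52): 13 bp
  [52,58): 6 bp
  [58,76): 18 bp
  [76,90): 14 bp
  [90,94): 4 bp
  [94,100): 6 bp
  [100,104): 4 bp
  [104,114): 10 bp
  [114,118): 4 bp
  [118,136): 18 bp
  [136,147): 11 bp
  [147,152): 5 bp
  [152,166): 14 bp
  [166,173): 7 bp
  [173,181): 8 bp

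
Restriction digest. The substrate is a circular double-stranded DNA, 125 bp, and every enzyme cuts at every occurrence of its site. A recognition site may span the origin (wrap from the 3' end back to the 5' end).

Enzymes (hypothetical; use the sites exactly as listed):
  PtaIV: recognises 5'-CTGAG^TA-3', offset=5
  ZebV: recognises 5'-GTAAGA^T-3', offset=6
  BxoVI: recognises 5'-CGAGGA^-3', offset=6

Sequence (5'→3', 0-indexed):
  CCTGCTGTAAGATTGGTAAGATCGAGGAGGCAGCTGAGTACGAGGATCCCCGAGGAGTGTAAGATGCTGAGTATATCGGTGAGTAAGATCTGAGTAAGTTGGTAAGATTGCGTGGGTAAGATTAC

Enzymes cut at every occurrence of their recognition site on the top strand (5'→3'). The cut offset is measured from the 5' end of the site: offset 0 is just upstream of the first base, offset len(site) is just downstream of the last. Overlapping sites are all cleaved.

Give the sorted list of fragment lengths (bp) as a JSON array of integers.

[6,7,7,8,8,9,10,10,13,14,16,17]

Scan for sites:
  PtaIV (CTGAGTA, off=5): starts [33, 66, 89] → cuts [38, 71, 94]
  ZebV (GTAAGAT, off=6): starts [6, 15, 58, 82, 101, 115] → cuts [12, 21, 64, 88, 107, 121]
  BxoVI (CGAGGA, off=6): starts [22, 40, 50] → cuts [28, 46, 56]

Pooled cuts: [12, 21, 28, 38, 46, 56, 64, 71, 88, 94, 107, 121]

Fragments:
  12→21: 9 bp
  21→28: 7 bp
  28→38: 10 bp
  38→46: 8 bp
  46→56: 10 bp
  56→64: 8 bp
  64→71: 7 bp
  71→88: 17 bp
  88→94: 6 bp
  94→107: 13 bp
  107→121: 14 bp
  121→12 (wrap): 125-121+12 = 16 bp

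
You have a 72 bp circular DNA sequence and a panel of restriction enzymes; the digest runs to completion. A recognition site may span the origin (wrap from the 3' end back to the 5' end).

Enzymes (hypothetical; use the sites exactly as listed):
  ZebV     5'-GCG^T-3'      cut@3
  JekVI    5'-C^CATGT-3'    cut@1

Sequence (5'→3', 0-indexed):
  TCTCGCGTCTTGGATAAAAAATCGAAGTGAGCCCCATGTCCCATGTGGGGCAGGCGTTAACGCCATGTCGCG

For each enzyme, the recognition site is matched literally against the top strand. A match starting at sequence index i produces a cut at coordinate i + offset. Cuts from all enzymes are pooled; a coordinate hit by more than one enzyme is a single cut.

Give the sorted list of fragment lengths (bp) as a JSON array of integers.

[7,7,7,9,15,27]

Scan for sites:
  ZebV GCGT/3: at [4, 53, 69] ⇒ [0, 7, 56]
  JekVI CCATGT/1: at [33, 40, 62] ⇒ [34, 41, 63]

Pooled cuts: [0, 7, 34, 41, 56, 63]

Fragments:
  0→7: 7 bp
  7→34: 27 bp
  34→41: 7 bp
  41→56: 15 bp
  56→63: 7 bp
  63→0 (wrap): 72-63+0 = 9 bp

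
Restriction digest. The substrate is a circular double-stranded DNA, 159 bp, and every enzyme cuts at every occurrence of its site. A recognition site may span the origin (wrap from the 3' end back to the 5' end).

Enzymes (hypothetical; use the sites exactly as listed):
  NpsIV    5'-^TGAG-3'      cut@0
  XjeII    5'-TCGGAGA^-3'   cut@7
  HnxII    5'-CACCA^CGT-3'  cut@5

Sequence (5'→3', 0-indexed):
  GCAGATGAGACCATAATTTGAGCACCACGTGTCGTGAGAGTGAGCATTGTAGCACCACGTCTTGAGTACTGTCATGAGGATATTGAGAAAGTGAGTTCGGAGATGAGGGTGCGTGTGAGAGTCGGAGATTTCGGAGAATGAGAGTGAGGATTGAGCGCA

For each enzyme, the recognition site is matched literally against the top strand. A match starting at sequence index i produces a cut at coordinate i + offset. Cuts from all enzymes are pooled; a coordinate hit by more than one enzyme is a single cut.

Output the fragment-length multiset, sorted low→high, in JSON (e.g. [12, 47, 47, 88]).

Scan for sites:
  NpsIV (TGAG, off=0): starts [5, 18, 34, 40, 62, 74, 83, 91, 103, 115, 138, 144, 151] → cuts [5, 18, 34, 40, 62, 74, 83, 91, 103, 115, 138, 144, 151]
  XjeII (TCGGAGA, off=7): starts [96, 121, 130] → cuts [103, 128, 137]
  HnxII (CACCACGT, off=5): starts [22, 52] → cuts [27, 57]

All cut coordinates (distinct, sorted): [5, 18, 27, 34, 40, 57, 62, 74, 83, 91, 103, 115, 128, 137, 138, 144, 151]

Fragment lengths:
  5→18: 13 bp
  18→27: 9 bp
  27→34: 7 bp
  34→40: 6 bp
  40→57: 17 bp
  57→62: 5 bp
  62→74: 12 bp
  74→83: 9 bp
  83→91: 8 bp
  91→103: 12 bp
  103→115: 12 bp
  115→128: 13 bp
  128→137: 9 bp
  137→138: 1 bp
  138→144: 6 bp
  144→151: 7 bp
  151→5 (wrap): 159-151+5 = 13 bp

[1,5,6,6,7,7,8,9,9,9,12,12,12,13,13,13,17]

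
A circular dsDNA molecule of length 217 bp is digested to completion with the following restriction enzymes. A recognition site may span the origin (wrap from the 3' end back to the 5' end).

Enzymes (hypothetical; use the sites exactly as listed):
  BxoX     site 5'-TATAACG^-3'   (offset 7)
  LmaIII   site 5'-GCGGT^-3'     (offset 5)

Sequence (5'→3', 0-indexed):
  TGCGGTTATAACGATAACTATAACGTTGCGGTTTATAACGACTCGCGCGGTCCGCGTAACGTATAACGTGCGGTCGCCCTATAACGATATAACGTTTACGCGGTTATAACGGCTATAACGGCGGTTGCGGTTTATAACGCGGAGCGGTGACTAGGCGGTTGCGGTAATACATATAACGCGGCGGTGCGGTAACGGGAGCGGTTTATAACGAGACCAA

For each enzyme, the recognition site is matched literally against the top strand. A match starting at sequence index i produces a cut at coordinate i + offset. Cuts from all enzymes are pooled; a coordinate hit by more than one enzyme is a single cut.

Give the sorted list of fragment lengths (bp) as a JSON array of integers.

[5,5,6,6,6,7,7,7,7,8,8,8,8,9,9,10,11,11,12,12,12,13,13,17]

Site scan:
  BxoX (TATAACG, off=7): starts [6, 18, 33, 61, 79, 87, 104, 113, 132, 171, 203] → cuts [13, 25, 40, 68, 86, 94, 111, 120, 139, 178, 210]
  LmaIII (GCGGT, off=5): starts [1, 27, 46, 69, 99, 120, 126, 143, 154, 160, 180, 185, 197] → cuts [6, 32, 51, 74, 104, 125, 131, 148, 159, 165, 185, 190, 202]

Pooled cuts: [6, 13, 25, 32, 40, 51, 68, 74, 86, 94, 104, 111, 120, 125, 131, 139, 148, 159, 165, 178, 185, 190, 202, 210]

Fragment lengths:
  6→13: 7 bp
  13→25: 12 bp
  25→32: 7 bp
  32→40: 8 bp
  40→51: 11 bp
  51→68: 17 bp
  68→74: 6 bp
  74→86: 12 bp
  86→94: 8 bp
  94→104: 10 bp
  104→111: 7 bp
  111→120: 9 bp
  120→125: 5 bp
  125→131: 6 bp
  131→139: 8 bp
  139→148: 9 bp
  148→159: 11 bp
  159→165: 6 bp
  165→178: 13 bp
  178→185: 7 bp
  185→190: 5 bp
  190→202: 12 bp
  202→210: 8 bp
  210→6 (wrap): 217-210+6 = 13 bp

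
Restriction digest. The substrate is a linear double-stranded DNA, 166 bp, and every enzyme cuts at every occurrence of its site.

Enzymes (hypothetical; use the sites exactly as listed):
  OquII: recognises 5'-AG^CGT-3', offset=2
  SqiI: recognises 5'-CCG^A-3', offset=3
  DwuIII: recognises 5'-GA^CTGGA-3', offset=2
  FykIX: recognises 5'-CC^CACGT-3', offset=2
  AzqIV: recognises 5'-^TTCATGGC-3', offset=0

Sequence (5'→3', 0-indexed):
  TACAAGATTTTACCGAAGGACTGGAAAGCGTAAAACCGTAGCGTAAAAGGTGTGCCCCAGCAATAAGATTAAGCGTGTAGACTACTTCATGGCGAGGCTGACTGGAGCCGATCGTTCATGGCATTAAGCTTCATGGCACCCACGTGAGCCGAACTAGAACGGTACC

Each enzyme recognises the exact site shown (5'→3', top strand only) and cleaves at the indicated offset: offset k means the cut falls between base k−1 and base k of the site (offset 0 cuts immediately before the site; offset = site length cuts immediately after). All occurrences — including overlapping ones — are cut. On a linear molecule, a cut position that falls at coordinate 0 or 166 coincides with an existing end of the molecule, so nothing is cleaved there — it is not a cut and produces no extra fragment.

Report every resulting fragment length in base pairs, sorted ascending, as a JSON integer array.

Scan for sites:
  OquII AGCGT/2: at [26, 39, 71] ⇒ [28, 41, 73]
  SqiI CCGA/3: at [12, 107, 148] ⇒ [15, 110, 151]
  DwuIII GACTGGA/2: at [18, 99] ⇒ [20, 101]
  FykIX CCCACGT/2: at [138] ⇒ [140]
  AzqIV TTCATGGC/0: at [85, 114, 129] ⇒ [85, 114, 129]

Pooled cuts: [15, 20, 28, 41, 73, 85, 101, 110, 114, 129, 140, 151]

Fragments:
  [0,15): 15 bp
  [15,20): 5 bp
  [20,28): 8 bp
  [28,41): 13 bp
  [41,73): 32 bp
  [73,85): 12 bp
  [85,101): 16 bp
  [101,110): 9 bp
  [110,114): 4 bp
  [114,129): 15 bp
  [129,140): 11 bp
  [140,151): 11 bp
  [151,166): 15 bp

[4,5,8,9,11,11,12,13,15,15,15,16,32]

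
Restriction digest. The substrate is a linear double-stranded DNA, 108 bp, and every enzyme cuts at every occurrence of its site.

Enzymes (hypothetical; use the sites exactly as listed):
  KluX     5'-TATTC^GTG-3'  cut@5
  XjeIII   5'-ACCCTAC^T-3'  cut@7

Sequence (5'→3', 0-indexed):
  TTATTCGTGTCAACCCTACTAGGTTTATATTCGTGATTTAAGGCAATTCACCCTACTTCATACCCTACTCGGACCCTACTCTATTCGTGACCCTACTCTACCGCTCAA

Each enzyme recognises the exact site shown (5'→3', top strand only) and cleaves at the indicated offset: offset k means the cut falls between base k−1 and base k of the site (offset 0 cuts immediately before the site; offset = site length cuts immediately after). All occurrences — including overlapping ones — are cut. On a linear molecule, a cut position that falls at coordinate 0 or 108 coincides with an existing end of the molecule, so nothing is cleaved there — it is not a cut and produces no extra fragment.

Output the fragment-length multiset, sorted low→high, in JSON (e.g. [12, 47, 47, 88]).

Scan for sites:
  KluX TATTCGTG/5: at [1, 27, 81] ⇒ [6, 32, 86]
  XjeIII ACCCTACT/7: at [12, 49, 61, 72, 89] ⇒ [19, 56, 68, 79, 96]

All cut coordinates (distinct, sorted): [6, 19, 32, 56, 68, 79, 86, 96]

Fragments:
  [0,6): 6 bp
  [6,19): 13 bp
  [19,32): 13 bp
  [32,56): 24 bp
  [56,68): 12 bp
  [68,79): 11 bp
  [79,86): 7 bp
  [86,96): 10 bp
  [96,108): 12 bp

[6,7,10,11,12,12,13,13,24]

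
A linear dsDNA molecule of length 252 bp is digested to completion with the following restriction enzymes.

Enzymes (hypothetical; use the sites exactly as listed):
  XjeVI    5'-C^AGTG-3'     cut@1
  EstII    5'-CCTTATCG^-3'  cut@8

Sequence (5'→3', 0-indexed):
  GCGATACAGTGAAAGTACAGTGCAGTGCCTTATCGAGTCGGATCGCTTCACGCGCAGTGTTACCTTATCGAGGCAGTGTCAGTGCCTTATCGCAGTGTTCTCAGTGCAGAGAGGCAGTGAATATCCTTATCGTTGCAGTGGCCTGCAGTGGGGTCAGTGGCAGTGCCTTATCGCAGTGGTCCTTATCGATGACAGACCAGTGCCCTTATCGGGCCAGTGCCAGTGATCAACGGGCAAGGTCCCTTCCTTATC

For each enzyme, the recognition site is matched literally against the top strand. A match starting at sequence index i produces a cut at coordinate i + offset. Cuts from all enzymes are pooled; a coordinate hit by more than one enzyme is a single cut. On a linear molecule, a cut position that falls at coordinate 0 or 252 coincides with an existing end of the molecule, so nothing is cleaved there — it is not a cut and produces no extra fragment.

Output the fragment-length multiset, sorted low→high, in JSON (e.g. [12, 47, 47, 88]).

[1,1,4,4,4,5,6,6,6,7,9,9,10,10,11,12,12,12,13,13,14,15,17,20,31]

Site scan:
  XjeVI (CAGTG, off=1): starts [6, 17, 22, 54, 73, 79, 92, 101, 114, 135, 145, 154, 160, 173, 197, 214, 220] → cuts [7, 18, 23, 55, 74, 80, 93, 102, 115, 136, 146, 155, 161, 174, 198, 215, 221]
  EstII (CCTTATCG, off=8): starts [27, 62, 84, 124, 165, 180, 203] → cuts [35, 70, 92, 132, 173, 188, 211]

Pooled cuts: [7, 18, 23, 35, 55, 70, 74, 80, 92, 93, 102, 115, 132, 136, 146, 155, 161, 173, 174, 188, 198, 211, 215, 221]

Fragments:
  [0,7): 7 bp
  [7,18): 11 bp
  [18,23): 5 bp
  [23,35): 12 bp
  [35,55): 20 bp
  [55,70): 15 bp
  [70,74): 4 bp
  [74,80): 6 bp
  [80,92): 12 bp
  [92,93): 1 bp
  [93,102): 9 bp
  [102,115): 13 bp
  [115,132): 17 bp
  [132,136): 4 bp
  [136,146): 10 bp
  [146,155): 9 bp
  [155,161): 6 bp
  [161,173): 12 bp
  [173,174): 1 bp
  [174,188): 14 bp
  [188,198): 10 bp
  [198,211): 13 bp
  [211,215): 4 bp
  [215,221): 6 bp
  [221,252): 31 bp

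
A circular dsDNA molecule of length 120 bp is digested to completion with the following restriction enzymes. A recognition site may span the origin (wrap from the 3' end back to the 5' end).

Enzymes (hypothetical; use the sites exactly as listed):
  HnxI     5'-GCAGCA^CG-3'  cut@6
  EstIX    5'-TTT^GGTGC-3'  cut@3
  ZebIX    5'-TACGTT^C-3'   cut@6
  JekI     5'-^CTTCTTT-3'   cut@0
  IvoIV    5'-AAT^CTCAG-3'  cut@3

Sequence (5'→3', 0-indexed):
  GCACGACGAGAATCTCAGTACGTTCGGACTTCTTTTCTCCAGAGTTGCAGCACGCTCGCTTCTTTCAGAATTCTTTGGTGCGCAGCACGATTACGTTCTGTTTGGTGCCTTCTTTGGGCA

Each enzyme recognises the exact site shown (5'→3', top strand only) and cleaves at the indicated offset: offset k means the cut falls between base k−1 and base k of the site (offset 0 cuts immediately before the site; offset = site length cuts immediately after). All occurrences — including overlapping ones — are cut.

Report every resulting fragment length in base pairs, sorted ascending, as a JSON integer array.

Per-enzyme occurrences:
  HnxI (GCAGCACG, off=6): starts [46, 81, 117] → cuts [3, 52, 87]
  EstIX (TTTGGTGC, off=3): starts [73, 100] → cuts [76, 103]
  ZebIX (TACGTTC, off=6): starts [18, 91] → cuts [24, 97]
  JekI (CTTCTTT, off=0): starts [28, 58, 108] → cuts [28, 58, 108]
  IvoIV (AATCTCAG, off=3): starts [10] → cuts [13]

All cut coordinates (distinct, sorted): [3, 13, 24, 28, 52, 58, 76, 87, 97, 103, 108]

Fragment lengths:
  3→13: 10 bp
  13→24: 11 bp
  24→28: 4 bp
  28→52: 24 bp
  52→58: 6 bp
  58→76: 18 bp
  76→87: 11 bp
  87→97: 10 bp
  97→103: 6 bp
  103→108: 5 bp
  108→3 (wrap): 120-108+3 = 15 bp

[4,5,6,6,10,10,11,11,15,18,24]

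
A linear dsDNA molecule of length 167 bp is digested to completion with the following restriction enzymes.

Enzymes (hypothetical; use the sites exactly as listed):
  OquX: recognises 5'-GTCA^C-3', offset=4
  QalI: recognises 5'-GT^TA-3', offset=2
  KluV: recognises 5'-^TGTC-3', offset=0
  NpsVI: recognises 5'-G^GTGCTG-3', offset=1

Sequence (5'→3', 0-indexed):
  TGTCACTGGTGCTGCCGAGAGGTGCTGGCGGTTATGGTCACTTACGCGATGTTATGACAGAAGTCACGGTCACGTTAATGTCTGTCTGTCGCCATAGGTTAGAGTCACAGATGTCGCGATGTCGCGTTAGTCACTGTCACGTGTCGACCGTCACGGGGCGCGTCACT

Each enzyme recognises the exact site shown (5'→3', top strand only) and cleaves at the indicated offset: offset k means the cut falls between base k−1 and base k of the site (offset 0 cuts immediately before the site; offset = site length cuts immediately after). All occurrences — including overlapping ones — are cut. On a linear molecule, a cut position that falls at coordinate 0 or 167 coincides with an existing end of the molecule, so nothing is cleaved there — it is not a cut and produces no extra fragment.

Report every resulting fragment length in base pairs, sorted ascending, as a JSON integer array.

[1,2,2,3,3,3,4,4,4,5,5,6,6,8,8,8,8,11,12,12,12,13,13,14]

Site scan:
  OquX GTCAC/4: at [1, 36, 62, 68, 103, 129, 135, 149, 161] ⇒ [5, 40, 66, 72, 107, 133, 139, 153, 165]
  QalI GTTA/2: at [30, 50, 73, 97, 125] ⇒ [32, 52, 75, 99, 127]
  KluV TGTC/0: at [0, 78, 82, 86, 111, 119, 134, 141] ⇒ [78, 82, 86, 111, 119, 134, 141] (position 0 is a terminus of the linear molecule — no cut)
  NpsVI GGTGCTG/1: at [7, 20] ⇒ [8, 21]

All cut coordinates (distinct, sorted): [5, 8, 21, 32, 40, 52, 66, 72, 75, 78, 82, 86, 99, 107, 111, 119, 127, 133, 134, 139, 141, 153, 165]

Fragments:
  [0,5): 5 bp
  [5,8): 3 bp
  [8,21): 13 bp
  [21,32): 11 bp
  [32,40): 8 bp
  [40,52): 12 bp
  [52,66): 14 bp
  [66,72): 6 bp
  [72,75): 3 bp
  [75,78): 3 bp
  [78,82): 4 bp
  [82,86): 4 bp
  [86,99): 13 bp
  [99,107): 8 bp
  [107,111): 4 bp
  [111,119): 8 bp
  [119,127): 8 bp
  [127,133): 6 bp
  [133,134): 1 bp
  [134,139): 5 bp
  [139,141): 2 bp
  [141,153): 12 bp
  [153,165): 12 bp
  [165,167): 2 bp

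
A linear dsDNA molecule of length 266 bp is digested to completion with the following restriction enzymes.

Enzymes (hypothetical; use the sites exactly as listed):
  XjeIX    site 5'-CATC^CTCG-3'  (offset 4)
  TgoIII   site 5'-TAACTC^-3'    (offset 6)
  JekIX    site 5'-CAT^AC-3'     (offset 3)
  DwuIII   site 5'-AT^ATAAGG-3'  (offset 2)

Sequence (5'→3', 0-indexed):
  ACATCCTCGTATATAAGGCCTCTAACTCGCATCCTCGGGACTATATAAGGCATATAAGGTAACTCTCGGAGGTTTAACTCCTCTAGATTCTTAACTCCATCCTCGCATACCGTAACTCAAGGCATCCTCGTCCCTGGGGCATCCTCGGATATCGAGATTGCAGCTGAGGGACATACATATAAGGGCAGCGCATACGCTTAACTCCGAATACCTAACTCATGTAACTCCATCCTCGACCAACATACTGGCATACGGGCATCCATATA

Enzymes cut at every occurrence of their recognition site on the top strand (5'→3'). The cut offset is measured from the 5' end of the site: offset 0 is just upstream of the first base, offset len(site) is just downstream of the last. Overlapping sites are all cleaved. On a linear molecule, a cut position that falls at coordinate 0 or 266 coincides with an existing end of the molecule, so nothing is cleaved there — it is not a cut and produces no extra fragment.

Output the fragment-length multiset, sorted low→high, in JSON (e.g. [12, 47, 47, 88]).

Site scan:
  XjeIX (CATCCTCG, off=4): starts [1, 29, 97, 122, 139, 227] → cuts [5, 33, 101, 126, 143, 231]
  TgoIII (TAACTC, off=6): starts [22, 59, 74, 91, 112, 198, 212, 221] → cuts [28, 65, 80, 97, 118, 204, 218, 227]
  JekIX (CATAC, off=3): starts [105, 171, 190, 240, 248] → cuts [108, 174, 193, 243, 251]
  DwuIII (ATATAAGG, off=2): starts [10, 42, 51, 176] → cuts [12, 44, 53, 178]

All cut coordinates (distinct, sorted): [5, 12, 28, 33, 44, 53, 65, 80, 97, 101, 108, 118, 126, 143, 174, 178, 193, 204, 218, 227, 231, 243, 251]

Fragment lengths:
  [0,5): 5 bp
  [5,12): 7 bp
  [12,28): 16 bp
  [28,33): 5 bp
  [33,44): 11 bp
  [44,53): 9 bp
  [53,65): 12 bp
  [65,80): 15 bp
  [80,97): 17 bp
  [97,101): 4 bp
  [101,108): 7 bp
  [108,118): 10 bp
  [118,126): 8 bp
  [126,143): 17 bp
  [143,174): 31 bp
  [174,178): 4 bp
  [178,193): 15 bp
  [193,204): 11 bp
  [204,218): 14 bp
  [218,227): 9 bp
  [227,231): 4 bp
  [231,243): 12 bp
  [243,251): 8 bp
  [251,266): 15 bp

[4,4,4,5,5,7,7,8,8,9,9,10,11,11,12,12,14,15,15,15,16,17,17,31]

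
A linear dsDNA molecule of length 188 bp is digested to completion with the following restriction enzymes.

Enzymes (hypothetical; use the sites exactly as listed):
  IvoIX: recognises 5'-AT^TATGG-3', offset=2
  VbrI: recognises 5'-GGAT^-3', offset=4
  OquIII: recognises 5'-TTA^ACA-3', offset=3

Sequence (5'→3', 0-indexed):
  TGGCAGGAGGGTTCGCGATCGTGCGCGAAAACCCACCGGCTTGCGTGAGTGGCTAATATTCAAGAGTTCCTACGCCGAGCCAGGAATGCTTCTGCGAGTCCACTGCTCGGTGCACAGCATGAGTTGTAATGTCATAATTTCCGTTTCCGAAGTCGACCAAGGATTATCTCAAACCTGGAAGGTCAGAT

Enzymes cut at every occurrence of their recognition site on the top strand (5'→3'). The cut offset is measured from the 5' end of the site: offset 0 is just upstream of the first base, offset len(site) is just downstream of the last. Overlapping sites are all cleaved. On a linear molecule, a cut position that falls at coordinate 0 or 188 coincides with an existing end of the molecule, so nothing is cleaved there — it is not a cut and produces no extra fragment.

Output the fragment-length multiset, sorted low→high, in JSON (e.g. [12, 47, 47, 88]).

[24,164]

Per-enzyme occurrences:
  IvoIX (ATTATGG, off=2): no sites
  VbrI GGAT/4: at [160] ⇒ [164]
  OquIII (TTAACA, off=3): no sites

Pooled cuts: [164]

Fragment lengths:
  [0,164): 164 bp
  [164,188): 24 bp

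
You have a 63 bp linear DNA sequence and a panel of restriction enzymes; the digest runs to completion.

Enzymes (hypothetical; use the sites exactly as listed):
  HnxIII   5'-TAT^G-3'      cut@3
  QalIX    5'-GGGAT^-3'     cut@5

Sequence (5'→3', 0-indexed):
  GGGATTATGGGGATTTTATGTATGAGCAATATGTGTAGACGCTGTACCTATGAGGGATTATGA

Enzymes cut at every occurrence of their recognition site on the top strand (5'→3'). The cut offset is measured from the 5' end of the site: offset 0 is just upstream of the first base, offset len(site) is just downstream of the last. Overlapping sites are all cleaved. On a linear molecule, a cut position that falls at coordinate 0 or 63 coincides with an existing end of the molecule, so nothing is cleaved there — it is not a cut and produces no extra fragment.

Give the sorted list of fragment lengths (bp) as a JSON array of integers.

Per-enzyme occurrences:
  HnxIII TATG/3: at [5, 16, 20, 29, 48, 58] ⇒ [8, 19, 23, 32, 51, 61]
  QalIX GGGAT/5: at [0, 9, 53] ⇒ [5, 14, 58]

Pooled cuts: [5, 8, 14, 19, 23, 32, 51, 58, 61]

Fragment lengths:
  [0,5): 5 bp
  [5,8): 3 bp
  [8,14): 6 bp
  [14,19): 5 bp
  [19,23): 4 bp
  [23,32): 9 bp
  [32,51): 19 bp
  [51,58): 7 bp
  [58,61): 3 bp
  [61,63): 2 bp

[2,3,3,4,5,5,6,7,9,19]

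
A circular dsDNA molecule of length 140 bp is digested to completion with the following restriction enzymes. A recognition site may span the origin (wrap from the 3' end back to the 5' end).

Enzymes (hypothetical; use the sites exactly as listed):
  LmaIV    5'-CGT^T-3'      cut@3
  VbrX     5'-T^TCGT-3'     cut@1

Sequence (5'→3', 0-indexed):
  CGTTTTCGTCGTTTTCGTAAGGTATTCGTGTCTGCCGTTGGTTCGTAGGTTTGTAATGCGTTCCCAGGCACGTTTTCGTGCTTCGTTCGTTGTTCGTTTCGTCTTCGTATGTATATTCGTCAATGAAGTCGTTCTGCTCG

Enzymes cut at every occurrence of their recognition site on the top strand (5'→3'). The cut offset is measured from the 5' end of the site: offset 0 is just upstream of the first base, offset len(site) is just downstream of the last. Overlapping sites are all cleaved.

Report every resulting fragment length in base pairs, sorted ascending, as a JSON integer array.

Scan for sites:
  LmaIV (CGTT, off=3): starts [0, 9, 35, 58, 70, 83, 87, 94, 129] → cuts [3, 12, 38, 61, 73, 86, 90, 97, 132]
  VbrX (TTCGT, off=1): starts [4, 13, 24, 41, 74, 81, 85, 92, 97, 103, 115] → cuts [5, 14, 25, 42, 75, 82, 86, 93, 98, 104, 116]

Pooled cuts: [3, 5, 12, 14, 25, 38, 42, 61, 73, 75, 82, 86, 90, 93, 97, 98, 104, 116, 132]

Fragment lengths:
  3→5: 2 bp
  5→12: 7 bp
  12→14: 2 bp
  14→25: 11 bp
  25→38: 13 bp
  38→42: 4 bp
  42→61: 19 bp
  61→73: 12 bp
  73→75: 2 bp
  75→82: 7 bp
  82→86: 4 bp
  86→90: 4 bp
  90→93: 3 bp
  93→97: 4 bp
  97→98: 1 bp
  98→104: 6 bp
  104→116: 12 bp
  116→132: 16 bp
  132→3 (wrap): 140-132+3 = 11 bp

[1,2,2,2,3,4,4,4,4,6,7,7,11,11,12,12,13,16,19]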